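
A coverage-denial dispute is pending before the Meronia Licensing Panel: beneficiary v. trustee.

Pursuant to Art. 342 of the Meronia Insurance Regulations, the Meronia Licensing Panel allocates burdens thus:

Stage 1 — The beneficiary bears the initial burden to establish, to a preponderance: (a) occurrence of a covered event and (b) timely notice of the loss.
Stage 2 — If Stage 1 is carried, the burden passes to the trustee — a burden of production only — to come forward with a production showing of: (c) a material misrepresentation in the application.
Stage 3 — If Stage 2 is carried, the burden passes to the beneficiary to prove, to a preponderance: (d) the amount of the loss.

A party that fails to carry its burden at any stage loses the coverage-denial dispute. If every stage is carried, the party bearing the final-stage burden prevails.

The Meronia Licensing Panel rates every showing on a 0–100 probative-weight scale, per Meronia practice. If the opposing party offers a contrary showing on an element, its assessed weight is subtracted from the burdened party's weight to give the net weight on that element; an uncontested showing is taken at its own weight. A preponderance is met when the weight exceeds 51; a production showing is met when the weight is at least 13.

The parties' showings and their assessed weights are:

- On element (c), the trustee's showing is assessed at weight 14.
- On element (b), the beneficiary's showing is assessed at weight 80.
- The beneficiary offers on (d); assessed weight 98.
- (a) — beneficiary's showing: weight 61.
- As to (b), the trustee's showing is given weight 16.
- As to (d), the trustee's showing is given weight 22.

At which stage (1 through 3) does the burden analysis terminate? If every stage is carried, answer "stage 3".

stage 3

At Stage 1 the beneficiary must meet a preponderance (weight exceeds 51): on (a) the weight is 61, which does exceed 51, so (a) meets the standard; on (b) the weight is 80 less the opposing 16 gives net 64, which does exceed 51, so (b) meets the standard.
  The beneficiary carries Stage 1; the trustee now bears the burden.
At Stage 2 the trustee must meet a production showing (weight is at least 13): on (c) the weight is 14, ≥ 13, so (c) meets the standard.
  All elements met. The burden passes to the beneficiary.
At Stage 3 the beneficiary must meet a preponderance (weight exceeds 51): on (d) the weight is 98 less the opposing 22 gives net 76, which does exceed 51, so (d) meets the standard.
  The beneficiary carries the last stage.
All stages carried — the beneficiary prevails.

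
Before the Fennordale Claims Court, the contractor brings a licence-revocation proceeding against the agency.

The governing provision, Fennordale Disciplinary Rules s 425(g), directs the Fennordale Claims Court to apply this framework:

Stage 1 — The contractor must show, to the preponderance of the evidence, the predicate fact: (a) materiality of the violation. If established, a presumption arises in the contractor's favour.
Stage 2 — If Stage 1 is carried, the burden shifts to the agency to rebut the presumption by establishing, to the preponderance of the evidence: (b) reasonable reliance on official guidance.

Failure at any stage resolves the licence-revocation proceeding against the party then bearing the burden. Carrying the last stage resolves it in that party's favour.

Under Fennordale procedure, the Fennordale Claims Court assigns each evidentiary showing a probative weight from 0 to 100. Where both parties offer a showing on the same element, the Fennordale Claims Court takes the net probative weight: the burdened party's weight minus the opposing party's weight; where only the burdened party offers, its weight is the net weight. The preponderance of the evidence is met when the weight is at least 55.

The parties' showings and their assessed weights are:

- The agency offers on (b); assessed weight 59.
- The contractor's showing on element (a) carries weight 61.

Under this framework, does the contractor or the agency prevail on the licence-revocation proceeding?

Stage 1 (contractor, the preponderance of the evidence, weight is at least 55): (a) 61 ≥ 55 — meets.
  Stage 1 is satisfied; the onus moves to the agency.
Stage 2 (agency, the preponderance of the evidence, weight is at least 55): (b) 59 ≥ 55 — meets.
  Stage 2 carried; the final stage is satisfied.
With every stage satisfied, the agency prevails.

agency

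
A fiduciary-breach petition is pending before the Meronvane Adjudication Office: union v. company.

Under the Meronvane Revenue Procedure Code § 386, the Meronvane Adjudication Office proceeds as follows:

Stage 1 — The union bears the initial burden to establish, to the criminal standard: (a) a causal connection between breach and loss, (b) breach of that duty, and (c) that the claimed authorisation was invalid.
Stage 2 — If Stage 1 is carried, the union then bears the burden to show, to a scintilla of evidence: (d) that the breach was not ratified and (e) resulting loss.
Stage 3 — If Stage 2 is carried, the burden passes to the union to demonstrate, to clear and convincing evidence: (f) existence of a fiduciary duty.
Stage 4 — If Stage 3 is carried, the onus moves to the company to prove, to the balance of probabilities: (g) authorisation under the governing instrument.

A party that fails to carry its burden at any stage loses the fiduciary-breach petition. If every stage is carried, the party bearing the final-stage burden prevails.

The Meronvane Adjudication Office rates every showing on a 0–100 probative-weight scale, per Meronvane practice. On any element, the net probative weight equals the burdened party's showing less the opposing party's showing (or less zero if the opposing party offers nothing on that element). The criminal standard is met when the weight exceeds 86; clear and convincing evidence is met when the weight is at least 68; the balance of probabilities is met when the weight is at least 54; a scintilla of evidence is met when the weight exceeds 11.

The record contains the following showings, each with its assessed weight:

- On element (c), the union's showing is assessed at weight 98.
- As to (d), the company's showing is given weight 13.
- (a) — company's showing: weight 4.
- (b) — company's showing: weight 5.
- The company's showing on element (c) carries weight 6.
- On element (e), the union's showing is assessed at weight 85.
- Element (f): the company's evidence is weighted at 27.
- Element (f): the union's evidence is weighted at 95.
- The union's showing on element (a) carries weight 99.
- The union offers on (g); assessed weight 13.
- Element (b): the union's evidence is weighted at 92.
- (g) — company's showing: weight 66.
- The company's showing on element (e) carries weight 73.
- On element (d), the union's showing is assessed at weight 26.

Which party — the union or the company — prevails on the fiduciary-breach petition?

union

At Stage 1 the union must meet the criminal standard (weight exceeds 86): on (a) the weight is 99 less the opposing 4 gives net 95, > 86, so (a) meets the standard; on (b) the weight is 92 less the opposing 5 gives net 87, which does exceed 86, so (b) meets the standard; on (c) the weight is 98 less the opposing 6 gives net 92, which does exceed 86, so (c) meets the standard.
  All elements met. The union retains the burden for Stage 2.
At Stage 2 the union must meet a scintilla of evidence (weight exceeds 11): on (d) the weight is 26 less the opposing 13 gives net 13, which does exceed 11, so (d) meets the standard; on (e) the weight is 85 less the opposing 73 gives net 12, which does exceed 11, so (e) meets the standard.
  Stage 2 is satisfied; the union continues to bear the burden.
At Stage 3 the union must meet clear and convincing evidence (weight is at least 68): on (f) the weight is 95 less the opposing 27 gives net 68, which does reach 68, so (f) meets the standard.
  Stage 3 is satisfied; the onus moves to the company.
At Stage 4 the company must meet the balance of probabilities (weight is at least 54): on (g) the weight is 66 less the opposing 13 gives net 53, which does not reach 54, so (g) does not meet the standard.
  Not every element is met, so the company fails to carry Stage 4.
So the union prevails.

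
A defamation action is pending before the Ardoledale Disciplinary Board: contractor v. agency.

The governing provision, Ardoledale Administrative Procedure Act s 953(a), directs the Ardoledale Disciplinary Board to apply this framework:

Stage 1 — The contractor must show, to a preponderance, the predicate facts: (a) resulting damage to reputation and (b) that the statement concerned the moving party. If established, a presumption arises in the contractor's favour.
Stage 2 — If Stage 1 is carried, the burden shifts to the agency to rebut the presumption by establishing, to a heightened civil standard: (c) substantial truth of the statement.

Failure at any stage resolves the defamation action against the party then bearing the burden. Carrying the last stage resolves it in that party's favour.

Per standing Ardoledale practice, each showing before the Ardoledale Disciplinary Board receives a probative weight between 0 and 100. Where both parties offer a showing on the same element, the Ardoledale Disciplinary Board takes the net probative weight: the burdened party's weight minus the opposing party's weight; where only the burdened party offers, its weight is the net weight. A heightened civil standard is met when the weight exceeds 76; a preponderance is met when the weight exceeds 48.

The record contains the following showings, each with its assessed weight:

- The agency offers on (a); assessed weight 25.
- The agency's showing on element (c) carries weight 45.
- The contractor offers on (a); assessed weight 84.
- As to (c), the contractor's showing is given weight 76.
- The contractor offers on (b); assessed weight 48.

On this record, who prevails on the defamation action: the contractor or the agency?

At Stage 1 the contractor must meet a preponderance (weight exceeds 48): on (a) the weight is 84 less the opposing 25 gives net 59, which does exceed 48, so (a) meets the standard; on (b) the weight is 48, which does not exceed 48, so (b) does not meet the standard.
  Stage 1 not carried; the contractor fails its burden.
So the agency prevails.

agency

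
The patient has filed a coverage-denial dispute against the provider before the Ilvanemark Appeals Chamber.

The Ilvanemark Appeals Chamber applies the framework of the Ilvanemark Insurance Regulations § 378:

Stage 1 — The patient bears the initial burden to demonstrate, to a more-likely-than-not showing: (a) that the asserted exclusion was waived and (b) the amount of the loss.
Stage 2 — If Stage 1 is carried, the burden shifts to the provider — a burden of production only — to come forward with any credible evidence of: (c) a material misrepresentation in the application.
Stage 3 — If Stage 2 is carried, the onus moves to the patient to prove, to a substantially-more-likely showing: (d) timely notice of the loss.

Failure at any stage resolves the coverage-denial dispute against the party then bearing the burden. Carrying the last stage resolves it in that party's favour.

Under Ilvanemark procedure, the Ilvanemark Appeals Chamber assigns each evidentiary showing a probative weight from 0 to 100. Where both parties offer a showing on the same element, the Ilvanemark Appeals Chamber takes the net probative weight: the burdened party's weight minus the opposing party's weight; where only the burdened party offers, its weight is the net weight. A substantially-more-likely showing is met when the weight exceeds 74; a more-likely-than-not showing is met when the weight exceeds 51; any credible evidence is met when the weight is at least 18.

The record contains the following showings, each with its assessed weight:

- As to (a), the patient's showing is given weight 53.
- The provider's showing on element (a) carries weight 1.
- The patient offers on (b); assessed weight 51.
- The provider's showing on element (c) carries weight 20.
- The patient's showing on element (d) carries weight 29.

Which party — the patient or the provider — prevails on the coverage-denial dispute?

provider

Stage 1 — burden on patient; standard: a more-likely-than-not showing (weight exceeds 51).
    (a): 53 − 1 = 52 > 51 [met]
    (b): 51 ≤ 51 [not met]
  Not every element is met, so the patient fails to carry Stage 1.
The provider prevails.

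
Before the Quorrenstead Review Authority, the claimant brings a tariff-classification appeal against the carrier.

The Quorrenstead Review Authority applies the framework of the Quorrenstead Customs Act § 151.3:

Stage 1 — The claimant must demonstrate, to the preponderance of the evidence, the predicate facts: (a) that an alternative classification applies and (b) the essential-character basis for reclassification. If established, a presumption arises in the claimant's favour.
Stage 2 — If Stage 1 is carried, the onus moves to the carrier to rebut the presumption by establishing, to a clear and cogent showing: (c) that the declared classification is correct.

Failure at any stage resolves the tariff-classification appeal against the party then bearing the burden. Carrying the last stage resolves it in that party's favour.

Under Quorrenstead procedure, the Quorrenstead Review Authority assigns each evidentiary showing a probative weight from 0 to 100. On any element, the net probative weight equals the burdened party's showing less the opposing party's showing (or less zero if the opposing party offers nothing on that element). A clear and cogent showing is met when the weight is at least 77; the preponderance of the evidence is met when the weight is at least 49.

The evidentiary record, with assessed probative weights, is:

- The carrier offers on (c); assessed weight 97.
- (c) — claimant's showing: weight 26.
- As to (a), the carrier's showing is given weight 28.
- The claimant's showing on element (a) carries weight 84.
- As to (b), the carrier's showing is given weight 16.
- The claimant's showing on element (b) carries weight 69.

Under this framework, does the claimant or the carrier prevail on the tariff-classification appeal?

At Stage 1 the claimant must meet the preponderance of the evidence (weight is at least 49): on (a) the weight is 84 less the opposing 28 gives net 56, ≥ 49, so (a) meets the standard; on (b) the weight is 69 less the opposing 16 gives net 53, which does reach 49, so (b) meets the standard.
  The claimant carries Stage 1; the carrier now bears the burden.
At Stage 2 the carrier must meet a clear and cogent showing (weight is at least 77): on (c) the weight is 97 less the opposing 26 gives net 71, which does not reach 77, so (c) does not meet the standard.
  The carrier does not carry Stage 2.
The claimant prevails.

claimant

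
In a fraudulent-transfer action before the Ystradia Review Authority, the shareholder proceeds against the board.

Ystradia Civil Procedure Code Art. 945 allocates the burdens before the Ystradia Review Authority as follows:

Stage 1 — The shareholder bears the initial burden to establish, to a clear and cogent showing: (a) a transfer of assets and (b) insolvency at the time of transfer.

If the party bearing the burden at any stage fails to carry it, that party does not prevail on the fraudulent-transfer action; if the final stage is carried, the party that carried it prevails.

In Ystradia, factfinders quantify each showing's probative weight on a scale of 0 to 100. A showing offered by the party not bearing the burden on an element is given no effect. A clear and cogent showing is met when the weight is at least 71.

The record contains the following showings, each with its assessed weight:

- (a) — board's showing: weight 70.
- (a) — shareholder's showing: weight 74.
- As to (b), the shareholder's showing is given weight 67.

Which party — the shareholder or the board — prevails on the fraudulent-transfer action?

At Stage 1 the shareholder must meet a clear and cogent showing (weight is at least 71): on (a) the weight is 74 (the board's 70 is given no effect), which does reach 71, so (a) meets the standard; on (b) the weight is 67, < 71, so (b) does not meet the standard.
  The shareholder does not carry Stage 1.
The analysis ends at Stage 1; the board prevails.

board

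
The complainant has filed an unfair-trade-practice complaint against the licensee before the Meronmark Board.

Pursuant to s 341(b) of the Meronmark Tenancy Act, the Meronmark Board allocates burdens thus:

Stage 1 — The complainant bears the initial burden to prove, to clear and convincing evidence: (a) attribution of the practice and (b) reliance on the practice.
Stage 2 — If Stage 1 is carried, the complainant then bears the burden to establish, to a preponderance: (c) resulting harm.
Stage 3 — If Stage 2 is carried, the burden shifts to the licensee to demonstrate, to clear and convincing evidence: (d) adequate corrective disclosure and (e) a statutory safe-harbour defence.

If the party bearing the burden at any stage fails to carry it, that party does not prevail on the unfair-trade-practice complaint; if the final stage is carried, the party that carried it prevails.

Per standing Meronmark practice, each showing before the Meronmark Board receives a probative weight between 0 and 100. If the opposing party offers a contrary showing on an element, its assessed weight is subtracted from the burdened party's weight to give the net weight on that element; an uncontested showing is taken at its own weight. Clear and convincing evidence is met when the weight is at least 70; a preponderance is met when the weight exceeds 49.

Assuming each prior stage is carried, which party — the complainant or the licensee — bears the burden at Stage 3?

Stage 3's rule assigns the burden to the licensee (to clear and convincing evidence).

licensee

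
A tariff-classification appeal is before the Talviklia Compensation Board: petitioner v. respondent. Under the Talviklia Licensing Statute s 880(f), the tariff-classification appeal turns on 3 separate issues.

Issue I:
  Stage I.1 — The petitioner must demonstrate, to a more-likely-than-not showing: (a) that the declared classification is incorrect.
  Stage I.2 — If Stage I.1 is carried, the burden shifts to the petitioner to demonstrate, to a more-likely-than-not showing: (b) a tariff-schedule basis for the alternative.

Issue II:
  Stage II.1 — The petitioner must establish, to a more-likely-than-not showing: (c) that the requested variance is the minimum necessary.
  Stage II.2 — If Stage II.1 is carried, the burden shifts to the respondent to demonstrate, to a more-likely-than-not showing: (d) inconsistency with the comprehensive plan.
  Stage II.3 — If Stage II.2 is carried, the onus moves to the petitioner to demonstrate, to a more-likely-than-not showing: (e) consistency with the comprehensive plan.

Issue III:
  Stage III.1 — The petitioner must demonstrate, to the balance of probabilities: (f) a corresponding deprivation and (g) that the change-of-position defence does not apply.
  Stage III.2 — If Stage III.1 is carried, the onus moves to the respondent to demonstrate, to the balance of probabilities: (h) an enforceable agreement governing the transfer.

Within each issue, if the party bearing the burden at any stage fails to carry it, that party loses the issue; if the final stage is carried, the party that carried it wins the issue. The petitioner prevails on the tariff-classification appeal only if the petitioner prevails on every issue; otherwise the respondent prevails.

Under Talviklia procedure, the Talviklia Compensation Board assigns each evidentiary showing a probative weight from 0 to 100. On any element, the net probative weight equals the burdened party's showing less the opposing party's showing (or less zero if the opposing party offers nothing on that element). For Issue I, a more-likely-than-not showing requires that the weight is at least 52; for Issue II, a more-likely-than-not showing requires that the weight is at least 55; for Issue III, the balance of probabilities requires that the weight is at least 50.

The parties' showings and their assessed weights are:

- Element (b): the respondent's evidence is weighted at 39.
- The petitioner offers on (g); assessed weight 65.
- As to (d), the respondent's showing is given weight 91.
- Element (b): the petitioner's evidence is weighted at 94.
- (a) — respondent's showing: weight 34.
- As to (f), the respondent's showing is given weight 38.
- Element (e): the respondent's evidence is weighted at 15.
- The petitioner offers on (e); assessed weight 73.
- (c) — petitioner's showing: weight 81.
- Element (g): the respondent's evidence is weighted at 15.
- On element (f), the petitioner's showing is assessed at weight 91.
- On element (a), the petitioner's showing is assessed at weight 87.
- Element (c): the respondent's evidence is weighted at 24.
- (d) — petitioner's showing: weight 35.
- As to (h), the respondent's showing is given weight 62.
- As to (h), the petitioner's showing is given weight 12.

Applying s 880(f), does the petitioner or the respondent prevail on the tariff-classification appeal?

respondent

— Issue I —
Stage I.1 (petitioner, a more-likely-than-not showing, weight is at least 52): (a) net 87−34=53 ≥ 52 — meets.
  Stage I.1 carried; the burden remains with the petitioner.
Stage I.2 (petitioner, a more-likely-than-not showing, weight is at least 52): (b) net 94−39=55 ≥ 52 — meets.
  All elements met at the final stage.
All stages carried — the petitioner prevails on this issue.
— Issue II —
Stage II.1 — burden on petitioner; standard: a more-likely-than-not showing (weight is at least 55).
    (c): 81 − 24 = 57 ≥ 55 [met]
  Stage II.1 is satisfied; the onus moves to the respondent.
Stage II.2 — burden on respondent; standard: a more-likely-than-not showing (weight is at least 55).
    (d): 91 − 35 = 56 ≥ 55 [met]
  The respondent carries Stage II.2; the petitioner now bears the burden.
Stage II.3 — burden on petitioner; standard: a more-likely-than-not showing (weight is at least 55).
    (e): 73 − 15 = 58 ≥ 55 [met]
  Stage II.3 carried; the final stage is satisfied.
All stages carried — the petitioner prevails on this issue.
— Issue III —
Stage III.1 (petitioner, the balance of probabilities, weight is at least 50): (f) net 91−38=53 ≥ 50 — meets; (g) net 65−15=50 ≥ 50 — meets.
  All elements met. The burden passes to the respondent.
Stage III.2 (respondent, the balance of probabilities, weight is at least 50): (h) net 62−12=50 ≥ 50 — meets.
  The respondent carries the last stage.
Every stage carried; the respondent prevails on this issue.
Per-issue: Issue I → petitioner; Issue II → petitioner; Issue III → respondent. The petitioner must prevail on every issue; overall, the respondent prevails.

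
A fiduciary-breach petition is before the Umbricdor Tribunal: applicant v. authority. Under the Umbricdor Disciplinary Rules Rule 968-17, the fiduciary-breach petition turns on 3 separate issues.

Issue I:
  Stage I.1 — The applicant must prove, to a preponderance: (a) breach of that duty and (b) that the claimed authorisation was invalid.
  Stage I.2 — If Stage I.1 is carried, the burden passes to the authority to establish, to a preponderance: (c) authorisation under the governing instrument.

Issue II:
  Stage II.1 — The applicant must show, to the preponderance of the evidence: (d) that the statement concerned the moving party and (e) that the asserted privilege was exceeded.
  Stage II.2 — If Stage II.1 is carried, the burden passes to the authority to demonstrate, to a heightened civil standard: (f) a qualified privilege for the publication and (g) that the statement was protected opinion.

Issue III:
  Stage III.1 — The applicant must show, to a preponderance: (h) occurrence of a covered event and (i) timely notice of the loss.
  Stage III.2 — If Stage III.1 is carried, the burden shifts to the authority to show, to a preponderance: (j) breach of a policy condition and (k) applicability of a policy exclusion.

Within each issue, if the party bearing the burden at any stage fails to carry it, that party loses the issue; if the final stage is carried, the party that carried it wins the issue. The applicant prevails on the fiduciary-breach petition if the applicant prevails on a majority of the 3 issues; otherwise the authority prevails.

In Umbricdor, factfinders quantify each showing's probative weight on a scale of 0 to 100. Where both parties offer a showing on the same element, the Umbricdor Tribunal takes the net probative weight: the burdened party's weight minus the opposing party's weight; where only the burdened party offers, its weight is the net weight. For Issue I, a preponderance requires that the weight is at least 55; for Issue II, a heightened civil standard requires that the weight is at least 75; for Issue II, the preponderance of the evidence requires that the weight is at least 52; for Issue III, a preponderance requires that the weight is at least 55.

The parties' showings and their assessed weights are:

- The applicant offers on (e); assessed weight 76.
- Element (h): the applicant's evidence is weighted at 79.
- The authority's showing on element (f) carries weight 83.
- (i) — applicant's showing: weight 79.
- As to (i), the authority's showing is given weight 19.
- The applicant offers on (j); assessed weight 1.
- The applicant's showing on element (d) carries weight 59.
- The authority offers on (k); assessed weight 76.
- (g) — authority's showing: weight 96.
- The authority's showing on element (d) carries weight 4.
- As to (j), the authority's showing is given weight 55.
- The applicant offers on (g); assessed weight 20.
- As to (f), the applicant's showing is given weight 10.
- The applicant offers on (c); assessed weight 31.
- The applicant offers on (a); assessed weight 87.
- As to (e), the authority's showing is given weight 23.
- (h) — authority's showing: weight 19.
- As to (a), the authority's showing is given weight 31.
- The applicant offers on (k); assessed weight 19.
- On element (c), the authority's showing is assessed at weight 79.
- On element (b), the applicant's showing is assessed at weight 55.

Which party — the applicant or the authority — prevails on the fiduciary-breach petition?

applicant

— Issue I —
At Stage I.1 the applicant must meet a preponderance (weight is at least 55): on (a) the weight is 87 less the opposing 31 gives net 56, which does reach 55, so (a) meets the standard; on (b) the weight is 55, ≥ 55, so (b) meets the standard.
  All elements met. The burden passes to the authority.
At Stage I.2 the authority must meet a preponderance (weight is at least 55): on (c) the weight is 79 less the opposing 31 gives net 48, < 55, so (c) does not meet the standard.
  Not every element is met, so the authority fails to carry Stage I.2.
The applicant prevails on this issue.
— Issue II —
Stage II.1 — burden on applicant; standard: the preponderance of the evidence (weight is at least 52).
    (d): 59 − 4 = 55 ≥ 52 [met]
    (e): 76 − 23 = 53 ≥ 52 [met]
  Stage II.1 is satisfied; the onus moves to the authority.
Stage II.2 — burden on authority; standard: a heightened civil standard (weight is at least 75).
    (f): 83 − 10 = 73 < 75 [not met]
    (g): 96 − 20 = 76 ≥ 75 [met]
  The authority does not carry Stage II.2.
The applicant prevails on this issue.
— Issue III —
Stage III.1 — burden on applicant; standard: a preponderance (weight is at least 55).
    (h): 79 − 19 = 60 ≥ 55 [met]
    (i): 79 − 19 = 60 ≥ 55 [met]
  Stage III.1 carried; the burden shifts to the authority.
Stage III.2 — burden on authority; standard: a preponderance (weight is at least 55).
    (j): 55 − 1 = 54 < 55 [not met]
    (k): 76 − 19 = 57 ≥ 55 [met]
  The authority does not carry Stage III.2.
So the applicant prevails on this issue.
Per-issue: Issue I → applicant; Issue II → applicant; Issue III → applicant. The applicant must prevail on a majority of issues; overall, the applicant prevails.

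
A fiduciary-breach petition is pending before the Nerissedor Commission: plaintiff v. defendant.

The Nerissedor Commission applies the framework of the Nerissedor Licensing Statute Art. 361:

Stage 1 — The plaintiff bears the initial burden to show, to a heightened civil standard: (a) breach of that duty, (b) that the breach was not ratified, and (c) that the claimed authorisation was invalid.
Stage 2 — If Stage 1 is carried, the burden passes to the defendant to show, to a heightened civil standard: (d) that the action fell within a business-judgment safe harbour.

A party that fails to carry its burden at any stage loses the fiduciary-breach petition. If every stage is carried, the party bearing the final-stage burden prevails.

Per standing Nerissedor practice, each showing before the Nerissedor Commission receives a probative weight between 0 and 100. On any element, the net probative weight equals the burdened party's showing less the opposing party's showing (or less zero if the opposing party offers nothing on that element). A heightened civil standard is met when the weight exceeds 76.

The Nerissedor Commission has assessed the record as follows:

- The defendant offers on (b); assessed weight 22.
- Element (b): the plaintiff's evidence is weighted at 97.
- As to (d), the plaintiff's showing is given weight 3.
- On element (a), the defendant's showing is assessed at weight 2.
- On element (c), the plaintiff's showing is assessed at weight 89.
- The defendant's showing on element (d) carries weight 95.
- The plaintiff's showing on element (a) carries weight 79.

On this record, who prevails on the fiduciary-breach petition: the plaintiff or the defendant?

defendant

At Stage 1 the plaintiff must meet a heightened civil standard (weight exceeds 76): on (a) the weight is 79 less the opposing 2 gives net 77, which does exceed 76, so (a) meets the standard; on (b) the weight is 97 less the opposing 22 gives net 75, which does not exceed 76, so (b) does not meet the standard; on (c) the weight is 89, which does exceed 76, so (c) meets the standard.
  Not every element is met, so the plaintiff fails to carry Stage 1.
So the defendant prevails.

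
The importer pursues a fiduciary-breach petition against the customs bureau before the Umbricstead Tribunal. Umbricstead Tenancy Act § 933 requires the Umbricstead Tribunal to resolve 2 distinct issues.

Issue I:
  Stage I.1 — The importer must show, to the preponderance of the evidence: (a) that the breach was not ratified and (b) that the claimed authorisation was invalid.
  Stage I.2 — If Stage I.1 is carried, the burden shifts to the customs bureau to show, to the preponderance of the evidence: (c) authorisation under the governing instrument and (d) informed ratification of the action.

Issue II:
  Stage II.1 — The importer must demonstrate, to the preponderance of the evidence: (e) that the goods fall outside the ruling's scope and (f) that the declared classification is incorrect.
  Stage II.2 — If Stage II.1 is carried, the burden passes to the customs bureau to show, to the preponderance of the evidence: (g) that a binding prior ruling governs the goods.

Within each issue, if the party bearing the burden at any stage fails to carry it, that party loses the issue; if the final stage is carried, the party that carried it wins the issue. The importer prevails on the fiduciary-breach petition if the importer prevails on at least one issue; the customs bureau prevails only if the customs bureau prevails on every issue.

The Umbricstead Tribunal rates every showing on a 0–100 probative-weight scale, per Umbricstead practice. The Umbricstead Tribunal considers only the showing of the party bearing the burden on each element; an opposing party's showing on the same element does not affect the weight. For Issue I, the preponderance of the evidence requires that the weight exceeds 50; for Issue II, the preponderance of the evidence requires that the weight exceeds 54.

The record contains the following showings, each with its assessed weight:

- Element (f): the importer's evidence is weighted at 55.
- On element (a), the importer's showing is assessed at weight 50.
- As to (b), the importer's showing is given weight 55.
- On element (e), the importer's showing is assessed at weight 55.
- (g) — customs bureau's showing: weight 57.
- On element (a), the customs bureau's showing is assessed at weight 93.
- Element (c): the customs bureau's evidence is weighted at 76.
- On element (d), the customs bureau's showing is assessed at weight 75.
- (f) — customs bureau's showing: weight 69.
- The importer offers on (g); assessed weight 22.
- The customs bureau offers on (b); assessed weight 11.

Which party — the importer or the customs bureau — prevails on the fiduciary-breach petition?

customs bureau

— Issue I —
Stage I.1 — burden on importer; standard: the preponderance of the evidence (weight exceeds 50).
    (a): 50 (customs bureau's 93 disregarded) ≤ 50 [not met]
    (b): 55 (customs bureau's 11 disregarded) > 50 [met]
  Stage I.1 not carried; the importer fails its burden.
So the customs bureau prevails on this issue.
— Issue II —
Stage II.1 — burden on importer; standard: the preponderance of the evidence (weight exceeds 54).
    (e): 55 > 54 [met]
    (f): 55 (customs bureau's 69 disregarded) > 54 [met]
  All elements met. The burden passes to the customs bureau.
Stage II.2 — burden on customs bureau; standard: the preponderance of the evidence (weight exceeds 54).
    (g): 57 (importer's 22 disregarded) > 54 [met]
  Stage II.2 carried; the final stage is satisfied.
All stages carried — the customs bureau prevails on this issue.
Per-issue: Issue I → customs bureau; Issue II → customs bureau. The importer must prevail on at least one issue; overall, the customs bureau prevails.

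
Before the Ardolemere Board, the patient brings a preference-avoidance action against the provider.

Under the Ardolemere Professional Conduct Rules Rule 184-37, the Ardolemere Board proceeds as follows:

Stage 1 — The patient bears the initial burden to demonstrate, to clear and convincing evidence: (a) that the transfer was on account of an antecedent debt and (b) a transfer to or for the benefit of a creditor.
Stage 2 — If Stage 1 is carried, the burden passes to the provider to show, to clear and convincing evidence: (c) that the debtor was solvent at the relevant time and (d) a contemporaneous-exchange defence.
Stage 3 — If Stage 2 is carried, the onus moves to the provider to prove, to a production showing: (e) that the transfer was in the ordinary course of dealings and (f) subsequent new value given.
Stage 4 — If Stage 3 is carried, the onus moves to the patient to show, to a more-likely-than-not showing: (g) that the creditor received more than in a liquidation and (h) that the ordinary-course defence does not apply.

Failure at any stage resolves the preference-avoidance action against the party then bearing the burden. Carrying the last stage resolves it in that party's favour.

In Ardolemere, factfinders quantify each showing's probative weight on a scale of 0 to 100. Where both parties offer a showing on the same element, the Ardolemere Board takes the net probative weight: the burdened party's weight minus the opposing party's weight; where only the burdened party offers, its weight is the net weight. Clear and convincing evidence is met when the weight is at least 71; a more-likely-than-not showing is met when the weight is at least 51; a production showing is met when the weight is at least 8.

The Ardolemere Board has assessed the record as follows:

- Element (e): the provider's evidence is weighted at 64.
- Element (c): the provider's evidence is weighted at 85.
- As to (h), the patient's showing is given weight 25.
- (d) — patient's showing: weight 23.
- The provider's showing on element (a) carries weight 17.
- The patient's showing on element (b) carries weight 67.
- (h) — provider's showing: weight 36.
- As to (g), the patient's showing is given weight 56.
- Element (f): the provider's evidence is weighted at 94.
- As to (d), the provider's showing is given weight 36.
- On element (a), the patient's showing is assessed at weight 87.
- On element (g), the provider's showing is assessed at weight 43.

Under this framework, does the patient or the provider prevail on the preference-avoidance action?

provider

Stage 1 — burden on patient; standard: clear and convincing evidence (weight is at least 71).
    (a): 87 − 17 = 70 < 71 [not met]
    (b): 67 < 71 [not met]
  Not every element is met, so the patient fails to carry Stage 1.
The analysis ends at Stage 1; the provider prevails.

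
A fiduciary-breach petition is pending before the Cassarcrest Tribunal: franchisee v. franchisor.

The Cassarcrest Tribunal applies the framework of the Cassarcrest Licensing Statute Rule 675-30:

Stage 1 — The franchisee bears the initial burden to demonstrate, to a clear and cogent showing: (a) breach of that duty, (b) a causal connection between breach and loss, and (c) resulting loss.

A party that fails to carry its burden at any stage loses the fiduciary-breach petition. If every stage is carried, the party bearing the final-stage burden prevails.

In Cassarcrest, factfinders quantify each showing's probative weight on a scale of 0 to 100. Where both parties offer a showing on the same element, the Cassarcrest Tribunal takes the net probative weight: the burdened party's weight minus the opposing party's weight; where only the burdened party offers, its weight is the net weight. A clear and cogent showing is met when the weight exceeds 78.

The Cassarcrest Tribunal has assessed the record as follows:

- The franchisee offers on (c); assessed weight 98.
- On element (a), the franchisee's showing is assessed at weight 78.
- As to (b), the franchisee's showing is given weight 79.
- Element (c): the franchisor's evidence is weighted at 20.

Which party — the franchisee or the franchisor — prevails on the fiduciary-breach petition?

Stage 1 — burden on franchisee; standard: a clear and cogent showing (weight exceeds 78).
    (a): 78 ≤ 78 [not met]
    (b): 79 > 78 [met]
    (c): 98 − 20 = 78 ≤ 78 [not met]
  The franchisee does not carry Stage 1.
The franchisor prevails.

franchisor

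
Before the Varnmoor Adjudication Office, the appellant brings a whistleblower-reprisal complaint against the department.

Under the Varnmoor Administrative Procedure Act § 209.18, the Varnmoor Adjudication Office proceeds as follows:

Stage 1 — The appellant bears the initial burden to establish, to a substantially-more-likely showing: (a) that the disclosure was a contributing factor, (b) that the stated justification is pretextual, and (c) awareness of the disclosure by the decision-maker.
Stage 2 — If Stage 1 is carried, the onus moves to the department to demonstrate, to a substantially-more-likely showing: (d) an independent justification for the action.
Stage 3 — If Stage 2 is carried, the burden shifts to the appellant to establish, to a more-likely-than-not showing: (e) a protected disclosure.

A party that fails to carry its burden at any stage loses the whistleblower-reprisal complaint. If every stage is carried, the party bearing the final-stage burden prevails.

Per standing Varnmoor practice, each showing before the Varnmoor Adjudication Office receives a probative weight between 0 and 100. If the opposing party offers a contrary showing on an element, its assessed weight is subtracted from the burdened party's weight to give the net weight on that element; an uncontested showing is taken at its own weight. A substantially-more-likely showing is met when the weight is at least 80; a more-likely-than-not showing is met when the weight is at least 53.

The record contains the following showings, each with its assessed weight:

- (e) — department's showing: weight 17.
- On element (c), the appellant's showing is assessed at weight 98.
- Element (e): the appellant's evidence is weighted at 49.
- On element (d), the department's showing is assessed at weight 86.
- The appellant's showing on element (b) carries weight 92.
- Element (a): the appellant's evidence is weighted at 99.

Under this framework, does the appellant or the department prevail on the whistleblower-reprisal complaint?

Stage 1 (appellant, a substantially-more-likely showing, weight is at least 80): (a) 99 ≥ 80 — meets; (b) 92 ≥ 80 — meets; (c) 98 ≥ 80 — meets.
  Stage 1 carried; the burden shifts to the department.
Stage 2 (department, a substantially-more-likely showing, weight is at least 80): (d) 86 ≥ 80 — meets.
  All elements met. The burden passes to the appellant.
Stage 3 (appellant, a more-likely-than-not showing, weight is at least 53): (e) net 49−17=32 < 53 — fails.
  Stage 3 not carried; the appellant fails its burden.
So the department prevails.

department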